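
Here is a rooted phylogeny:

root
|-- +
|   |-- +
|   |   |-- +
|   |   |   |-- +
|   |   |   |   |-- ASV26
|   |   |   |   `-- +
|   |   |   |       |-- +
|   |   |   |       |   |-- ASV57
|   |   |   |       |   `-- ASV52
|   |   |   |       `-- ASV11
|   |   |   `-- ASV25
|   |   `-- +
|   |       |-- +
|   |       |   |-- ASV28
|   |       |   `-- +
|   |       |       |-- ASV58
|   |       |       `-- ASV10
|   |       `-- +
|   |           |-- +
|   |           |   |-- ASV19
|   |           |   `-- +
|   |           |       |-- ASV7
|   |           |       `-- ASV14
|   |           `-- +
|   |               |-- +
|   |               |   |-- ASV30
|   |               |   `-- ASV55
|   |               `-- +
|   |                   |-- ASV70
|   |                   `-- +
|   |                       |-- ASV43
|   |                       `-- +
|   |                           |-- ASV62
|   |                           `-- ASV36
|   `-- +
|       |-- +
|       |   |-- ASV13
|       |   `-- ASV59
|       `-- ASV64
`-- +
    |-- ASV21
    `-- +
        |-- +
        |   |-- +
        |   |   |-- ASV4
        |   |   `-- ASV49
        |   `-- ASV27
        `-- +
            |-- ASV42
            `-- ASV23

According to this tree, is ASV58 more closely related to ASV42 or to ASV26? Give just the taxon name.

The MRCA of ASV58 and ASV26 subtends (((ASV26,((ASV57,ASV52),ASV11)),ASV25),((ASV28,(ASV58,ASV10)),((ASV19,(ASV7,ASV14)),((ASV30,ASV55),(ASV70,(ASV43,(ASV62,ASV36))))))) (17 taxa).
The MRCA of ASV58 and ASV42 is the root, subtending the entire tree (26 taxa).
The first is nested inside the second, so ASV58 shares a more recent common ancestor with ASV26.

ASV26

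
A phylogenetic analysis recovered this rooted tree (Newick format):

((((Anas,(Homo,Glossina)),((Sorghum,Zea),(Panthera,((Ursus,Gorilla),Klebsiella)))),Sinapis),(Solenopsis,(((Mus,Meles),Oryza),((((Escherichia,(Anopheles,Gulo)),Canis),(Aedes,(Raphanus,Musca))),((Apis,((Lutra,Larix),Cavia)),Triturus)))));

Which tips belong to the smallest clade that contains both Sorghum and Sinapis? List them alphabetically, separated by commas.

Anas, Glossina, Gorilla, Homo, Klebsiella, Panthera, Sinapis, Sorghum, Ursus, Zea

Tracing Sorghum: it sits inside (Sorghum,Zea).
Tracing Sinapis: it sits inside (((Anas,(Homo,Glossina)),((Sorghum,Zea),(Panthera,((Ursus,Gorilla),Klebsiella)))),Sinapis).
The smallest clade enclosing both is (((Anas,(Homo,Glossina)),((Sorghum,Zea),(Panthera,((Ursus,Gorilla),Klebsiella)))),Sinapis); the answer is its 10 terminal taxa in alphabetical order.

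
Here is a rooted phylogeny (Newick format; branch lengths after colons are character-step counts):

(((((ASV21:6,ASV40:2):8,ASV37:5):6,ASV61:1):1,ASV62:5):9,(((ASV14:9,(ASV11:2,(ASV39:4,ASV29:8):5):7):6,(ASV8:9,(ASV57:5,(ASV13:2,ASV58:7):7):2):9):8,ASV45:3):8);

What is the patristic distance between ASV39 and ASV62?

52

The path runs ASV39 → … → MRCA → … → ASV62; the MRCA is the root of the tree.
Branch lengths along that path: 4 + 5 + 7 + 6 + 8 + 8 + 9 + 5 = 52.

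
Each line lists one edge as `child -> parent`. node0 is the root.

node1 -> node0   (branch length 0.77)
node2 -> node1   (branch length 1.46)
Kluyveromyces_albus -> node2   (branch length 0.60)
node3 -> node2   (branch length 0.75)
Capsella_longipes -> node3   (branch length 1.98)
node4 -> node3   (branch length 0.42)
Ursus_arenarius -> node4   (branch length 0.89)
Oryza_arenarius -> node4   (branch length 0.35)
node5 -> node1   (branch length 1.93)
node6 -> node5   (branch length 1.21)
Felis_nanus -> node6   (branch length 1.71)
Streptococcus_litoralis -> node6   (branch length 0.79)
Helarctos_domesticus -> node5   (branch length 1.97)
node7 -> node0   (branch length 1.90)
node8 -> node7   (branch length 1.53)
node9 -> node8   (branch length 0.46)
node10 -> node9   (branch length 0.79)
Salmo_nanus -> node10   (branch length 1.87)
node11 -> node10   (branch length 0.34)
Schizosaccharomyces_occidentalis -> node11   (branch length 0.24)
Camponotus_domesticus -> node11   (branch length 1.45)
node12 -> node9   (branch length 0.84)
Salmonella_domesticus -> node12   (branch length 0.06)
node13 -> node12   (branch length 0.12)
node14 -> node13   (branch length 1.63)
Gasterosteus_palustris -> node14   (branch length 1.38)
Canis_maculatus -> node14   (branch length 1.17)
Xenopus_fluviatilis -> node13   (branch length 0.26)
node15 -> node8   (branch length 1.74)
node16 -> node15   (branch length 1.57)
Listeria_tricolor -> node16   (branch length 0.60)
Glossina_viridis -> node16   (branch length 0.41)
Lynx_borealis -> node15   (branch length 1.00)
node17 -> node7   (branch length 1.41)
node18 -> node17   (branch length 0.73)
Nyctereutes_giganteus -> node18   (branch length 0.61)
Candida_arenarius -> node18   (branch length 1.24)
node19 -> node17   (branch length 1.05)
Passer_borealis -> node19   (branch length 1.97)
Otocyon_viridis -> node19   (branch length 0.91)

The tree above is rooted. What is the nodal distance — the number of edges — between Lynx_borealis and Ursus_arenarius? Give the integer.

9

The MRCA of Lynx_borealis and Ursus_arenarius is the root of the tree.
From Lynx_borealis up to that node: 4 branches. From Ursus_arenarius up to the same node: 5 branches. Total: 4 + 5 = 9.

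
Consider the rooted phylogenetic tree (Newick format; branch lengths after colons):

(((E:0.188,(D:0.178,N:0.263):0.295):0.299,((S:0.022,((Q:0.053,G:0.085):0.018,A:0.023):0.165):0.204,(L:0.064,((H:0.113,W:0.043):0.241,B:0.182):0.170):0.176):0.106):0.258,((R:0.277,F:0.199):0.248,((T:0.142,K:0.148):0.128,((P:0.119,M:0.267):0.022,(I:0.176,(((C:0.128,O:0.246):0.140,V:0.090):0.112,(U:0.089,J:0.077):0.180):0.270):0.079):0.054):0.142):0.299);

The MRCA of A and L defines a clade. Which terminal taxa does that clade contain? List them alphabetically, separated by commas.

Tracing A: it sits inside ((Q,G),A).
Tracing L: it sits inside (L,((H,W),B)).
The smallest clade enclosing both is ((S,((Q,G),A)),(L,((H,W),B))); the answer is its 8 terminal taxa in alphabetical order.

A, B, G, H, L, Q, S, W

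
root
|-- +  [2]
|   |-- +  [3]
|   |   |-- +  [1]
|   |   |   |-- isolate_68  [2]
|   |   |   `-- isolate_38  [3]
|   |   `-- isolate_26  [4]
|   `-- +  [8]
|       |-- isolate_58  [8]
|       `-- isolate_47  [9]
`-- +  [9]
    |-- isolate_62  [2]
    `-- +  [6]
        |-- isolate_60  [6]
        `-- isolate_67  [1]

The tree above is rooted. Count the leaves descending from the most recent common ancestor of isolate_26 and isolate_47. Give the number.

5

The MRCA of isolate_26 and isolate_47 is the node subtending (((isolate_68,isolate_38),isolate_26),(isolate_58,isolate_47)).
That clade contains 5 terminal taxa: isolate_26, isolate_38, isolate_47, isolate_58, isolate_68.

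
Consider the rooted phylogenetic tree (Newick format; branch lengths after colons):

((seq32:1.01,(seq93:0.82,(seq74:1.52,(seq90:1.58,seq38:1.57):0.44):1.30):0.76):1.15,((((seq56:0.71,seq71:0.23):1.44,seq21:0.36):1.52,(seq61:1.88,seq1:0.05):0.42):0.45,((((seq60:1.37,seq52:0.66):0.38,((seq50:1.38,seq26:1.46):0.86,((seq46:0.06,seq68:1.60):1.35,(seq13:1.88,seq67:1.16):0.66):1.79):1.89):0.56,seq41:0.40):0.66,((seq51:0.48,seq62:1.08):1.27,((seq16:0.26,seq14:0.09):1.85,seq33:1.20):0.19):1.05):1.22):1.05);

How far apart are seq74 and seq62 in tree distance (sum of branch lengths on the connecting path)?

10.40

The path runs seq74 → … → MRCA → … → seq62; the MRCA is the root of the tree.
Branch lengths along that path: 1.52 + 1.30 + 0.76 + 1.15 + 1.05 + 1.22 + 1.05 + 1.27 + 1.08 = 10.40.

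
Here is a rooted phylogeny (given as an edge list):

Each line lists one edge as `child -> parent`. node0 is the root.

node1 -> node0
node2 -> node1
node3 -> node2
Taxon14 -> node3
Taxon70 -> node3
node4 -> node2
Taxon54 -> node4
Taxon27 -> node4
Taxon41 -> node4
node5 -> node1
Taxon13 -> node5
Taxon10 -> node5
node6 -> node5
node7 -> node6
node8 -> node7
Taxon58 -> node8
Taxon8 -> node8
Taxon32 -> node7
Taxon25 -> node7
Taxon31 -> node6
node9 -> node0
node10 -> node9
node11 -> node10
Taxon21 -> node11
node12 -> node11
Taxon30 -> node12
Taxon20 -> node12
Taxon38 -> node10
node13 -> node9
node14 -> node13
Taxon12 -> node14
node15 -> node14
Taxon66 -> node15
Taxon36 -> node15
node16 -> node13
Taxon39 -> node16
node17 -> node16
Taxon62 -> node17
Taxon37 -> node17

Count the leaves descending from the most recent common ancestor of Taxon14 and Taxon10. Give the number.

12

The MRCA of Taxon14 and Taxon10 is the node subtending (((Taxon14,Taxon70),(Taxon54,Taxon27,Taxon41)),(Taxon13,Taxon10,(((Taxon58,Taxon8),Taxon32,Taxon25),Taxon31))).
That clade contains 12 terminal taxa: Taxon10, Taxon13, Taxon14, Taxon25, Taxon27, Taxon31, Taxon32, Taxon41, Taxon54, Taxon58, Taxon70, Taxon8.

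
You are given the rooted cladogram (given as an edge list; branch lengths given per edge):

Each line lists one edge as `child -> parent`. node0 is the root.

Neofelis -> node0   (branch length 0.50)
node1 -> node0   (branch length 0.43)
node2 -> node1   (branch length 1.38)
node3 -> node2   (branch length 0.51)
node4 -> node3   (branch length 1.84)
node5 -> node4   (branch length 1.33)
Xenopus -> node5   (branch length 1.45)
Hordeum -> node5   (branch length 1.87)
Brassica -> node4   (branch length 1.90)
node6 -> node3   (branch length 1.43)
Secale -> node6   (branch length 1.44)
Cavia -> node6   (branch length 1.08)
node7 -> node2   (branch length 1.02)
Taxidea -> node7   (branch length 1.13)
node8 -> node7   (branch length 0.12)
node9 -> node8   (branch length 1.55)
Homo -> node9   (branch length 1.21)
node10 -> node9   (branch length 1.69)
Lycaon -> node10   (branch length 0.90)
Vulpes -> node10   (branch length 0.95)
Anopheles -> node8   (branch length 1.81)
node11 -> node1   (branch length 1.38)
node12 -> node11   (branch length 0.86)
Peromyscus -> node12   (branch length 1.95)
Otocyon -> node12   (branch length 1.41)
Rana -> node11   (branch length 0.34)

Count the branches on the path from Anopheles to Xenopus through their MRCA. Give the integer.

The MRCA of Anopheles and Xenopus is the node subtending ((((Xenopus,Hordeum),Brassica),(Secale,Cavia)),(Taxidea,((Homo,(Lycaon,Vulpes)),Anopheles))).
From Anopheles up to that node: 3 branches. From Xenopus up to the same node: 4 branches. Total: 3 + 4 = 7.

7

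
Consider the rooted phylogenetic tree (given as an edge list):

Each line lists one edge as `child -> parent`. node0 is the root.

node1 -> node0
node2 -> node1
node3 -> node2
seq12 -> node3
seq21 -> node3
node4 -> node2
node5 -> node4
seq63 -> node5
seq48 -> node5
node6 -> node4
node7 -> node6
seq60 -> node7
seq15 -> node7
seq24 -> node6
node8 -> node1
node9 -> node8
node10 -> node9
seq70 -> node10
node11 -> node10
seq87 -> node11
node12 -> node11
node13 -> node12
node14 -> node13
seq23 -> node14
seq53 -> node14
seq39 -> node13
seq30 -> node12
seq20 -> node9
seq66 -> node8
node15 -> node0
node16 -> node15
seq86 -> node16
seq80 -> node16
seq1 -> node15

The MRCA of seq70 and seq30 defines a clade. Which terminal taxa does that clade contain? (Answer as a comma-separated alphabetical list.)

Tracing seq70: it sits inside (seq70,(seq87,(((seq23,seq53),seq39),seq30))).
Tracing seq30: it sits inside (((seq23,seq53),seq39),seq30).
The smallest clade enclosing both is (seq70,(seq87,(((seq23,seq53),seq39),seq30))); the answer is its 6 terminal taxa in alphabetical order.

seq23, seq30, seq39, seq53, seq70, seq87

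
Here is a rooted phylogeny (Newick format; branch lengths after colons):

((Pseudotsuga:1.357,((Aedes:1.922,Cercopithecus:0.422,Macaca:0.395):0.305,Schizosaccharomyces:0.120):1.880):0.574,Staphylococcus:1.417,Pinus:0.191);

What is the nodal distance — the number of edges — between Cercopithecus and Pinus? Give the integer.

5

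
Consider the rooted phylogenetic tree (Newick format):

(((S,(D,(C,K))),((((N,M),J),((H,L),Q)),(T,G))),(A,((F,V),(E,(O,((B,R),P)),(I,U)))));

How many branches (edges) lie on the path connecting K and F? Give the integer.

The MRCA of K and F is the root of the tree.
From K up to that node: 5 branches. From F up to the same node: 4 branches. Total: 5 + 4 = 9.

9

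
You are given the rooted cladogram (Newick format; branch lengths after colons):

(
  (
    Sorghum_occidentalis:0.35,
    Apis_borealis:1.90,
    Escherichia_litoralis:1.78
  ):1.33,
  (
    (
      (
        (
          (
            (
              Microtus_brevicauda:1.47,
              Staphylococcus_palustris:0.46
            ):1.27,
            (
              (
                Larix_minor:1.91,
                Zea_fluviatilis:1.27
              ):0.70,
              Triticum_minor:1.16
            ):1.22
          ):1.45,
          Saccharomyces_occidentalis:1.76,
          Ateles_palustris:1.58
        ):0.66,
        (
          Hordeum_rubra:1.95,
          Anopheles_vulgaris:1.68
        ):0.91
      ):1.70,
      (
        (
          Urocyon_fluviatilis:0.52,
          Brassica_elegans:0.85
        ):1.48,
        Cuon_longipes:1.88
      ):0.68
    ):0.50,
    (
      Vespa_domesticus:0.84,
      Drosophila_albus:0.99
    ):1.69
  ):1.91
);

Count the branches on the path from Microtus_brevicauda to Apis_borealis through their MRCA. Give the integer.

The MRCA of Microtus_brevicauda and Apis_borealis is the root of the tree.
From Microtus_brevicauda up to that node: 7 branches. From Apis_borealis up to the same node: 2 branches. Total: 7 + 2 = 9.

9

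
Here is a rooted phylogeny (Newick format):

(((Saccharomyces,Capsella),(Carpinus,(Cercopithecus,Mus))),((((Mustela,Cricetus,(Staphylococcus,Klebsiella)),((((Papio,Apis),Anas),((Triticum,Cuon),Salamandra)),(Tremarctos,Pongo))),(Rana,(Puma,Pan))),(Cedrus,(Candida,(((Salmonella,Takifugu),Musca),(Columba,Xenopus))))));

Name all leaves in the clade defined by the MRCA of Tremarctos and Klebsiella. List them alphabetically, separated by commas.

Tracing Tremarctos: it sits inside (Tremarctos,Pongo).
Tracing Klebsiella: it sits inside (Staphylococcus,Klebsiella).
The smallest clade enclosing both is ((Mustela,Cricetus,(Staphylococcus,Klebsiella)),((((Papio,Apis),Anas),((Triticum,Cuon),Salamandra)),(Tremarctos,Pongo))); the answer is its 12 terminal taxa in alphabetical order.

Anas, Apis, Cricetus, Cuon, Klebsiella, Mustela, Papio, Pongo, Salamandra, Staphylococcus, Tremarctos, Triticum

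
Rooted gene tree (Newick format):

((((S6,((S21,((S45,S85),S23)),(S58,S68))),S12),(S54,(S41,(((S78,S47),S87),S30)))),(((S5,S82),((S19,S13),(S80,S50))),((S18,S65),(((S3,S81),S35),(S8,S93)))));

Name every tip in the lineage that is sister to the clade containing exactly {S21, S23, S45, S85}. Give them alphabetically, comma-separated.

S58, S68

The clade containing exactly {S21, S23, S45, S85} attaches to the tree at the node subtending ((S21,((S45,S85),S23)),(S58,S68)).
The other lineage descending from that same node — the sister group — is (S58,S68); its 2 tips in alphabetical order are the answer.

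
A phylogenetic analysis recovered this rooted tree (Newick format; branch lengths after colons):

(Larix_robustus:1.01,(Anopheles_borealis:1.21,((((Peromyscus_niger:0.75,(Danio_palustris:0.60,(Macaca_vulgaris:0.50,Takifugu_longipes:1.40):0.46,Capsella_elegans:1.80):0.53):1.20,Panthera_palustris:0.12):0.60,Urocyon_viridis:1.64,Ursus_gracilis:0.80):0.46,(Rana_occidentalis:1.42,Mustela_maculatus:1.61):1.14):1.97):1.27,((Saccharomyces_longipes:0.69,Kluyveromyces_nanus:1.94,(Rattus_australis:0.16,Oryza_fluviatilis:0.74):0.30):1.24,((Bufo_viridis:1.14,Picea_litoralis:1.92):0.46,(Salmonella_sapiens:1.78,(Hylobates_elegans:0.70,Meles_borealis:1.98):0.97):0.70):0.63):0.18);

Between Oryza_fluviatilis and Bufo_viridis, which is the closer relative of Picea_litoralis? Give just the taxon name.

Bufo_viridis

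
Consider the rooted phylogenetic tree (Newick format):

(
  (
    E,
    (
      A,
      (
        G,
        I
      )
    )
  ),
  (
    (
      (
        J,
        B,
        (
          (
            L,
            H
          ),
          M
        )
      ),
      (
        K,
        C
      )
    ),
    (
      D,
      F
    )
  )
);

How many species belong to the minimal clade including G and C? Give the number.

13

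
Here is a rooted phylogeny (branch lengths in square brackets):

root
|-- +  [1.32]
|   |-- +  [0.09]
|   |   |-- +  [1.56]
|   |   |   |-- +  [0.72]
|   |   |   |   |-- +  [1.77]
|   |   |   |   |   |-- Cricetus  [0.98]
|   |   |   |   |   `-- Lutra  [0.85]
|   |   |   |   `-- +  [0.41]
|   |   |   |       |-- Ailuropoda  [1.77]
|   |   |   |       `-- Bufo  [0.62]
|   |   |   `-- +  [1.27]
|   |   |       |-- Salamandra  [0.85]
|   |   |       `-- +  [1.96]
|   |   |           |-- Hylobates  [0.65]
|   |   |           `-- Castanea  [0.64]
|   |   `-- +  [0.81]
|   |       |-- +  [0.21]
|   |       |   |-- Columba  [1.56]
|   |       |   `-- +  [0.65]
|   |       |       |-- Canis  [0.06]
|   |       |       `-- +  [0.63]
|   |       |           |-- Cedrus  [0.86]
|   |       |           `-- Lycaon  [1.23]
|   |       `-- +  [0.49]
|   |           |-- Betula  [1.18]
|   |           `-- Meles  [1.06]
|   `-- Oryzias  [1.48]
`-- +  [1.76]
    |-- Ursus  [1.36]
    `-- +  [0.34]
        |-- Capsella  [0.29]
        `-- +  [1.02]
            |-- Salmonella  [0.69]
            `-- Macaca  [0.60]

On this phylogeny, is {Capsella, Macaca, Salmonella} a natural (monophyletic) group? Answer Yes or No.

Yes

The most recent common ancestor of these taxa subtends (Capsella,(Salmonella,Macaca)).
That clade has exactly 3 tips — every listed taxon and nothing else — so the group is monophyletic.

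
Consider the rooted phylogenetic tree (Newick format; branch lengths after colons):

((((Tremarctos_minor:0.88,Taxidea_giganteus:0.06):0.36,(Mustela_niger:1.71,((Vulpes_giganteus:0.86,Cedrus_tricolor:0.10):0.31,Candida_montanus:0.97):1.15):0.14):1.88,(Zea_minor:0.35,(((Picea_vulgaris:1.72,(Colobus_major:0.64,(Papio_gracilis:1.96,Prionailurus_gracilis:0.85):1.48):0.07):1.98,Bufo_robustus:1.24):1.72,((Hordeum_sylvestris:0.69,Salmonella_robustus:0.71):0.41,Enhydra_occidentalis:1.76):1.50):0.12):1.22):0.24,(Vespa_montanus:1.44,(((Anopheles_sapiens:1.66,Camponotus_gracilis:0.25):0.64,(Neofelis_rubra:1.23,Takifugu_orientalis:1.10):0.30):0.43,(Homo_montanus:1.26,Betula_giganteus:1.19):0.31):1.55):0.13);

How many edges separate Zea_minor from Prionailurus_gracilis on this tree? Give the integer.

The MRCA of Zea_minor and Prionailurus_gracilis is the node subtending (Zea_minor,(((Picea_vulgaris,(Colobus_major,(Papio_gracilis,Prionailurus_gracilis))),Bufo_robustus),((Hordeum_sylvestris,Salmonella_robustus),Enhydra_occidentalis))).
From Zea_minor up to that node: 1 branch. From Prionailurus_gracilis up to the same node: 6 branches. Total: 1 + 6 = 7.

7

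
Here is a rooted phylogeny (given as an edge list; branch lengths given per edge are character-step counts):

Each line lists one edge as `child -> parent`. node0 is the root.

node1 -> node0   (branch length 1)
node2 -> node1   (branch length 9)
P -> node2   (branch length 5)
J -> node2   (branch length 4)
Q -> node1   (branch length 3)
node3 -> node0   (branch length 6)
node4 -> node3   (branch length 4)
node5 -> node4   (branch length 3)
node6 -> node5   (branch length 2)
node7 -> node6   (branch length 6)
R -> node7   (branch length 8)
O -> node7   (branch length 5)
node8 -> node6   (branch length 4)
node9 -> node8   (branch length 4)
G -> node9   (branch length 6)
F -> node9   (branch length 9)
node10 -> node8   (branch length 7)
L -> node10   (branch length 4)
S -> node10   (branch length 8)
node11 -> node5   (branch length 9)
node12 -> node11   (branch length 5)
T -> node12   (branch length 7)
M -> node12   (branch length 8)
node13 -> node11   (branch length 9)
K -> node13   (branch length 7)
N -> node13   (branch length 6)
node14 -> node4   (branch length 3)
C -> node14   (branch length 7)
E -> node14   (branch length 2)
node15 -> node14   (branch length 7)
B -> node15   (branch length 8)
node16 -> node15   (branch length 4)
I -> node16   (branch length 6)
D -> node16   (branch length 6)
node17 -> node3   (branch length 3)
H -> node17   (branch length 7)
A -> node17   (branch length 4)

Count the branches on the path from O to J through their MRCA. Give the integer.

9

The MRCA of O and J is the root of the tree.
From O up to that node: 6 branches. From J up to the same node: 3 branches. Total: 6 + 3 = 9.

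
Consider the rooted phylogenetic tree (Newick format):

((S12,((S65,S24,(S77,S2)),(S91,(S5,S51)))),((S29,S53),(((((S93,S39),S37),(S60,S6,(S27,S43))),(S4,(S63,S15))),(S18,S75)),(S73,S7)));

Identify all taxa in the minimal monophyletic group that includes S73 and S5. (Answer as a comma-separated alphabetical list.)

Tracing S73: it sits inside (S73,S7).
Tracing S5: it sits inside (S5,S51).
The smallest clade enclosing both is the whole tree (their MRCA is the root), so the answer is all 24 tips in alphabetical order.

S12, S15, S18, S2, S24, S27, S29, S37, S39, S4, S43, S5, S51, S53, S6, S60, S63, S65, S7, S73, S75, S77, S91, S93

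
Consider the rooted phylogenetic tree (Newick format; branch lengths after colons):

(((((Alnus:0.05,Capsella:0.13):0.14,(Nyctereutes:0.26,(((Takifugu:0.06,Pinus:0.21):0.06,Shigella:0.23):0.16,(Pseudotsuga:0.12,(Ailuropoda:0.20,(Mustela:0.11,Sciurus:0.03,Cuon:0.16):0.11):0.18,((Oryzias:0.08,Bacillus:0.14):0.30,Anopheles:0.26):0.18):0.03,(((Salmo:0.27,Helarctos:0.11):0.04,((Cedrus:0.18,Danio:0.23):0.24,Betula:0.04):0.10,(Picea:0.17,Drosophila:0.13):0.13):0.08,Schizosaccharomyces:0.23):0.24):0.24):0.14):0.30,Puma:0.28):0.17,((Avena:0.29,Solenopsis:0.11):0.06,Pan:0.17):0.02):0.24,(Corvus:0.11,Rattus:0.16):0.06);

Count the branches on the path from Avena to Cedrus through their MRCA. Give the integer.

The MRCA of Avena and Cedrus is the node subtending ((((Alnus,Capsella),(Nyctereutes,(((Takifugu,Pinus),Shigella),(Pseudotsuga,(Ailuropoda,(Mustela,Sciurus,Cuon)),((Oryzias,Bacillus),Anopheles)),(((Salmo,Helarctos),((Cedrus,Danio),Betula),(Picea,Drosophila)),Schizosaccharomyces)))),Puma),((Avena,Solenopsis),Pan)).
From Avena up to that node: 3 branches. From Cedrus up to the same node: 9 branches. Total: 3 + 9 = 12.

12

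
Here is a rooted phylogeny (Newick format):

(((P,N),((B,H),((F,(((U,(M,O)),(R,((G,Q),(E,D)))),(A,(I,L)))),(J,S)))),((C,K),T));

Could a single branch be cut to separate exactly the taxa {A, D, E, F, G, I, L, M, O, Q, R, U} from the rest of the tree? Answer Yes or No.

Yes

The most recent common ancestor of these taxa subtends (F,(((U,(M,O)),(R,((G,Q),(E,D)))),(A,(I,L)))).
That clade has exactly 12 tips — every listed taxon and nothing else — so the group is monophyletic.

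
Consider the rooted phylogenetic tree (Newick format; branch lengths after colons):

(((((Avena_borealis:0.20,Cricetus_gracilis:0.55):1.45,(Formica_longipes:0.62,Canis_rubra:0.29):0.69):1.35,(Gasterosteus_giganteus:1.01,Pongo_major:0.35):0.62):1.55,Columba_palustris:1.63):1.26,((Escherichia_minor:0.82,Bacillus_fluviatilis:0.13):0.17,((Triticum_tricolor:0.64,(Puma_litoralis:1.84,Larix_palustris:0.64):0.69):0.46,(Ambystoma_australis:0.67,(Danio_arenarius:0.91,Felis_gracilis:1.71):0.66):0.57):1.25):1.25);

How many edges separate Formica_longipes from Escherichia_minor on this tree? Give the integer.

8

The MRCA of Formica_longipes and Escherichia_minor is the root of the tree.
From Formica_longipes up to that node: 5 branches. From Escherichia_minor up to the same node: 3 branches. Total: 5 + 3 = 8.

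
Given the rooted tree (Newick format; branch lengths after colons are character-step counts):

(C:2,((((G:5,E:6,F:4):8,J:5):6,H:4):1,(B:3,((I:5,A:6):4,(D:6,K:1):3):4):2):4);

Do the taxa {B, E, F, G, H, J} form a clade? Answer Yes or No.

The MRCA of the listed taxa subtends ((((G,E,F),J),H),(B,((I,A),(D,K)))).
That clade also contains A, D, I, K, which are not in the proposed group, so the group is not monophyletic.

No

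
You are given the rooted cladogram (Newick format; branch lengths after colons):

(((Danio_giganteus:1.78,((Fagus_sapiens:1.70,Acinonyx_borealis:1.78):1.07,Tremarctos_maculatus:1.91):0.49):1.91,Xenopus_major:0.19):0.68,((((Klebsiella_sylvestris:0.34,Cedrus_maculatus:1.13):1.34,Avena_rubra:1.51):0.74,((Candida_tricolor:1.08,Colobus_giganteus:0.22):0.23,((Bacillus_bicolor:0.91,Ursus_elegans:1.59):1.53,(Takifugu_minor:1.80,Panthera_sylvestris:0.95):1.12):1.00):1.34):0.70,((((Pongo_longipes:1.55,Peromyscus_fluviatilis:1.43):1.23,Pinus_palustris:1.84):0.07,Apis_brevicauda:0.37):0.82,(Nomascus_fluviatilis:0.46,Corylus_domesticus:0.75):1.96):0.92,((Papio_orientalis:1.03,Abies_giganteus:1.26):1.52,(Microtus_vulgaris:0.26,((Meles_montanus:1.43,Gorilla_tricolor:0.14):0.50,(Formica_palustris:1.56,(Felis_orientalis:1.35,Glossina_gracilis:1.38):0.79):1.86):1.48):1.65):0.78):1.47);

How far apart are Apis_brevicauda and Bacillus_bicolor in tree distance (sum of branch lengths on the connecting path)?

7.59

The path runs Apis_brevicauda → … → MRCA → … → Bacillus_bicolor; the MRCA is the node subtending ((((Klebsiella_sylvestris,Cedrus_maculatus),Avena_rubra),((Candida_tricolor,Colobus_giganteus),((Bacillus_bicolor,Ursus_elegans),(Takifugu_minor,Panthera_sylvestris)))),((((Pongo_longipes,Peromyscus_fluviatilis),Pinus_palustris),Apis_brevicauda),(Nomascus_fluviatilis,Corylus_domesticus)),((Papio_orientalis,Abies_giganteus),(Microtus_vulgaris,((Meles_montanus,Gorilla_tricolor),(Formica_palustris,(Felis_orientalis,Glossina_gracilis)))))).
Branch lengths along that path: 0.37 + 0.82 + 0.92 + 0.70 + 1.34 + 1.00 + 1.53 + 0.91 = 7.59.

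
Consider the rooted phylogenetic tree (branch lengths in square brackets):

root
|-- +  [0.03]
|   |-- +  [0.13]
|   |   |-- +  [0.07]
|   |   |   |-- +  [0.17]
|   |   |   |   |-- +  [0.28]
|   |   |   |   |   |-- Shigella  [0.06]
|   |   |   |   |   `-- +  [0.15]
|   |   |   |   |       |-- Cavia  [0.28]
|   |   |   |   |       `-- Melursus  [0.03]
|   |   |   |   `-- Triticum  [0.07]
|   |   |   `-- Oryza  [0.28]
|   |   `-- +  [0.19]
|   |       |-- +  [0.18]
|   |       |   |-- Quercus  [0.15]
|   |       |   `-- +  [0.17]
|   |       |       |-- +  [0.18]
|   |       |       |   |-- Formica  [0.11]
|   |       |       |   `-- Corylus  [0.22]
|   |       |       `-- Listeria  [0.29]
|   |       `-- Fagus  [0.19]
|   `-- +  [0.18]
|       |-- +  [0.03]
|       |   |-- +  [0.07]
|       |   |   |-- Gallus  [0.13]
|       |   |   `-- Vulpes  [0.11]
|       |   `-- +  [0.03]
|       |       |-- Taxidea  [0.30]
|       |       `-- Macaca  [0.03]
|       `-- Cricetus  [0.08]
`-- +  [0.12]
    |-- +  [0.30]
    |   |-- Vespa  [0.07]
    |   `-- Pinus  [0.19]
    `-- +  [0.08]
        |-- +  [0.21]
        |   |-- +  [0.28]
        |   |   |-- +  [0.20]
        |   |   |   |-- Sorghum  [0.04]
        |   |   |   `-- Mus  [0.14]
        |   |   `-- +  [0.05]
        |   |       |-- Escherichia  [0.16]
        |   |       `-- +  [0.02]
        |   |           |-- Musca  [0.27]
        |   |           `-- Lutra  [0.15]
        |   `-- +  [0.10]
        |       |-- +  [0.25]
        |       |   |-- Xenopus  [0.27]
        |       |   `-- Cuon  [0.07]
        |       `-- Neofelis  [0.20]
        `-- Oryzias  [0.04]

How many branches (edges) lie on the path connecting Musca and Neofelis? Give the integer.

6

The MRCA of Musca and Neofelis is the node subtending (((Sorghum,Mus),(Escherichia,(Musca,Lutra))),((Xenopus,Cuon),Neofelis)).
From Musca up to that node: 4 branches. From Neofelis up to the same node: 2 branches. Total: 4 + 2 = 6.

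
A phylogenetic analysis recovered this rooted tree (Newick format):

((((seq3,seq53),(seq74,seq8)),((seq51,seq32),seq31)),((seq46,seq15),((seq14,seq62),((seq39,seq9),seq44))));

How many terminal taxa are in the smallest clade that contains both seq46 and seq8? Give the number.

14

The MRCA of seq46 and seq8 is the root, so the clade is the entire tree.
That clade contains 14 terminal taxa: seq14, seq15, seq3, seq31, seq32, seq39, seq44, seq46, seq51, seq53, seq62, seq74, seq8, seq9.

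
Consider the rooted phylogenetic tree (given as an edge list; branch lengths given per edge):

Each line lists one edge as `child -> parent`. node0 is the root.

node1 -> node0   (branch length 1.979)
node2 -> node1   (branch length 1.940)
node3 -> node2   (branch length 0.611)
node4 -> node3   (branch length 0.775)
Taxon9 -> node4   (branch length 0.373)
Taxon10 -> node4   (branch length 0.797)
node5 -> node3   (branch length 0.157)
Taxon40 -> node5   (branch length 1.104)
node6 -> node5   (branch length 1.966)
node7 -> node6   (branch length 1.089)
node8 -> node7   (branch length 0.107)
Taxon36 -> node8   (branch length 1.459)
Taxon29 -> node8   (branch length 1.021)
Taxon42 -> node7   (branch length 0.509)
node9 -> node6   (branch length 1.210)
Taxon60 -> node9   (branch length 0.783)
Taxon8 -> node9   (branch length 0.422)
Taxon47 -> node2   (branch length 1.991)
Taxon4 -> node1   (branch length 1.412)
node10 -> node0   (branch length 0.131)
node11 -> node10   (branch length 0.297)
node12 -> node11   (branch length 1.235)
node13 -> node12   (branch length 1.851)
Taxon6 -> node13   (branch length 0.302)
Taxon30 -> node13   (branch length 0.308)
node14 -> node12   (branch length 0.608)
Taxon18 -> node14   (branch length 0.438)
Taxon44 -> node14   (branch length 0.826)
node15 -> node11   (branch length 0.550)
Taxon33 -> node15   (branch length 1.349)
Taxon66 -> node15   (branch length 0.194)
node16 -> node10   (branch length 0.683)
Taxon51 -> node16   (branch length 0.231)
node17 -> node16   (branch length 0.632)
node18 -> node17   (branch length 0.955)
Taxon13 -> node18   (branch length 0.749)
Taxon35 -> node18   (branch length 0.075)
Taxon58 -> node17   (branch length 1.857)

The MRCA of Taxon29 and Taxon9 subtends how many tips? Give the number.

The MRCA of Taxon29 and Taxon9 is the node subtending ((Taxon9,Taxon10),(Taxon40,(((Taxon36,Taxon29),Taxon42),(Taxon60,Taxon8)))).
That clade contains 8 terminal taxa: Taxon10, Taxon29, Taxon36, Taxon40, Taxon42, Taxon60, Taxon8, Taxon9.

8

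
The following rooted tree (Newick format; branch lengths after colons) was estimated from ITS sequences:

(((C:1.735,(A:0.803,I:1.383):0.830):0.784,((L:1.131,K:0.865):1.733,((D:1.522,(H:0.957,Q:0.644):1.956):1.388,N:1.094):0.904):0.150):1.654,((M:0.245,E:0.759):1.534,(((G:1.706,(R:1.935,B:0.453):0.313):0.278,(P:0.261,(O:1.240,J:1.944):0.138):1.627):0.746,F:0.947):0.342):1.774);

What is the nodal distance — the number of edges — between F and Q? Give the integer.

9

The MRCA of F and Q is the root of the tree.
From F up to that node: 3 branches. From Q up to the same node: 6 branches. Total: 3 + 6 = 9.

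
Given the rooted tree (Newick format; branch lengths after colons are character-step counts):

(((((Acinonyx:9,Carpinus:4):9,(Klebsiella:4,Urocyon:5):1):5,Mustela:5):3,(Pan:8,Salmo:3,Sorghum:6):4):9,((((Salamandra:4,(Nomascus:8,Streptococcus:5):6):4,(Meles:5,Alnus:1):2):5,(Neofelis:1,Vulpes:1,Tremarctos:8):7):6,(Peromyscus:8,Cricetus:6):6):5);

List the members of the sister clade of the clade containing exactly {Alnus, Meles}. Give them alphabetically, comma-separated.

The clade containing exactly {Alnus, Meles} attaches to the tree at the node subtending ((Salamandra,(Nomascus,Streptococcus)),(Meles,Alnus)).
The other lineage descending from that same node — the sister group — is (Salamandra,(Nomascus,Streptococcus)); its 3 tips in alphabetical order are the answer.

Nomascus, Salamandra, Streptococcus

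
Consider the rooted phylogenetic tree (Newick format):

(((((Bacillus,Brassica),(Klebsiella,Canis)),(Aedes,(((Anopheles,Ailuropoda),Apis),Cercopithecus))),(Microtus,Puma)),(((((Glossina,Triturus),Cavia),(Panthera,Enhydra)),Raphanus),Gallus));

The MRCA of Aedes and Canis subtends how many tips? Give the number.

9

The MRCA of Aedes and Canis is the node subtending (((Bacillus,Brassica),(Klebsiella,Canis)),(Aedes,(((Anopheles,Ailuropoda),Apis),Cercopithecus))).
That clade contains 9 terminal taxa: Aedes, Ailuropoda, Anopheles, Apis, Bacillus, Brassica, Canis, Cercopithecus, Klebsiella.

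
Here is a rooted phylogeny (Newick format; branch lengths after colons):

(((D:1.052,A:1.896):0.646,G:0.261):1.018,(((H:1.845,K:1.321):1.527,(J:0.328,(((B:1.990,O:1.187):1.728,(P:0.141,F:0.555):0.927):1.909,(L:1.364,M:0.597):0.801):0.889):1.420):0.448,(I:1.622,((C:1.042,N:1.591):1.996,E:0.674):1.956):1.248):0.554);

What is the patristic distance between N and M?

10.946

The path runs N → … → MRCA → … → M; the MRCA is the node subtending (((H,K),(J,(((B,O),(P,F)),(L,M)))),(I,((C,N),E))).
Branch lengths along that path: 1.591 + 1.996 + 1.956 + 1.248 + 0.448 + 1.420 + 0.889 + 0.801 + 0.597 = 10.946.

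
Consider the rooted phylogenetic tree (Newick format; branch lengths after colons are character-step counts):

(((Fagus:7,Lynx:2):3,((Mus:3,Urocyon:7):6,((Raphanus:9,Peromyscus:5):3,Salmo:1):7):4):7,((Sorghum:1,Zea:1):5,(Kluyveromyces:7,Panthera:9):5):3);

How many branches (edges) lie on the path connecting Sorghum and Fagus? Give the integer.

The MRCA of Sorghum and Fagus is the root of the tree.
From Sorghum up to that node: 3 branches. From Fagus up to the same node: 3 branches. Total: 3 + 3 = 6.

6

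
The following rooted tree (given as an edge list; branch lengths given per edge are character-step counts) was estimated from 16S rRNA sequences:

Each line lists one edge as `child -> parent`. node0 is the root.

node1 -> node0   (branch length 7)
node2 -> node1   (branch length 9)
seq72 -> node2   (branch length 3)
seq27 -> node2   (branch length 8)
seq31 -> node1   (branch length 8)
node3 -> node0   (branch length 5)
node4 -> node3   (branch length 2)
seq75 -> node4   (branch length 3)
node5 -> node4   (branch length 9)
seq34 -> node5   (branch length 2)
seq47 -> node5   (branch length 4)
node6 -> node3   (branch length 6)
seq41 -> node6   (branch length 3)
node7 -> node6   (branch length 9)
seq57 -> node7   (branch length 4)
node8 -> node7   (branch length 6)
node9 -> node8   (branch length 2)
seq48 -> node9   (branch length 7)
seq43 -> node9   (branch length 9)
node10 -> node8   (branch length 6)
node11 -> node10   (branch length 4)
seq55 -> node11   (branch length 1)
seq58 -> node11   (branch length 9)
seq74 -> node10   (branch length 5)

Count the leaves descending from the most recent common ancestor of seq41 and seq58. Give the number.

7

The MRCA of seq41 and seq58 is the node subtending (seq41,(seq57,((seq48,seq43),((seq55,seq58),seq74)))).
That clade contains 7 terminal taxa: seq41, seq43, seq48, seq55, seq57, seq58, seq74.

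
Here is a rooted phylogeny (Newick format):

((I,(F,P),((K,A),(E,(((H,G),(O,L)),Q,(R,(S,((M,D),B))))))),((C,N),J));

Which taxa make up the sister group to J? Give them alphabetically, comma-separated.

C, N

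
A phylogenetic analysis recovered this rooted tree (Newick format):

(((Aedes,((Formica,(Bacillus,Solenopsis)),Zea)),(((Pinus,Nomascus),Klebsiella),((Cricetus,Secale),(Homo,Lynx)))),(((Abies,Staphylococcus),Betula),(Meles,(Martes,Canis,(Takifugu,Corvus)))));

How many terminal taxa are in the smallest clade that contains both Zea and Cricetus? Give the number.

12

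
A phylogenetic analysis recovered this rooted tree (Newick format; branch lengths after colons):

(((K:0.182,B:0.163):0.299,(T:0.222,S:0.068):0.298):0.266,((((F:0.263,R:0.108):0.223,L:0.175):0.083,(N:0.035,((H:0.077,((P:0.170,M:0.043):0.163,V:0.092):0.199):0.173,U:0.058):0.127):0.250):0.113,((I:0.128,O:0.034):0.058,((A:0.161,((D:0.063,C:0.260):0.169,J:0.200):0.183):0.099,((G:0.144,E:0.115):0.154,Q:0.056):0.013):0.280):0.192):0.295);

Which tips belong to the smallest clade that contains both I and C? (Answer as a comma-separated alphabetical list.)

A, C, D, E, G, I, J, O, Q

Tracing I: it sits inside (I,O).
Tracing C: it sits inside (D,C).
The smallest clade enclosing both is ((I,O),((A,((D,C),J)),((G,E),Q))); the answer is its 9 terminal taxa in alphabetical order.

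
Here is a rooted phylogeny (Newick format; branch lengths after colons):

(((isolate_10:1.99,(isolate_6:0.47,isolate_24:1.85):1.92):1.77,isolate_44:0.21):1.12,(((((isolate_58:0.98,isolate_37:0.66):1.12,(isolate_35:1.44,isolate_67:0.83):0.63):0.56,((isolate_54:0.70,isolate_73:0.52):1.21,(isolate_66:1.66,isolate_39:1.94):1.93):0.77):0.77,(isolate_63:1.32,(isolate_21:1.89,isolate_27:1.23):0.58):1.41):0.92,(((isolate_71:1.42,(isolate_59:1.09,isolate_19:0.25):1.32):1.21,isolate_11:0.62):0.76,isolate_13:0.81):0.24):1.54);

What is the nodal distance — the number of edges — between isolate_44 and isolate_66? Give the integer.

The MRCA of isolate_44 and isolate_66 is the root of the tree.
From isolate_44 up to that node: 2 branches. From isolate_66 up to the same node: 6 branches. Total: 2 + 6 = 8.

8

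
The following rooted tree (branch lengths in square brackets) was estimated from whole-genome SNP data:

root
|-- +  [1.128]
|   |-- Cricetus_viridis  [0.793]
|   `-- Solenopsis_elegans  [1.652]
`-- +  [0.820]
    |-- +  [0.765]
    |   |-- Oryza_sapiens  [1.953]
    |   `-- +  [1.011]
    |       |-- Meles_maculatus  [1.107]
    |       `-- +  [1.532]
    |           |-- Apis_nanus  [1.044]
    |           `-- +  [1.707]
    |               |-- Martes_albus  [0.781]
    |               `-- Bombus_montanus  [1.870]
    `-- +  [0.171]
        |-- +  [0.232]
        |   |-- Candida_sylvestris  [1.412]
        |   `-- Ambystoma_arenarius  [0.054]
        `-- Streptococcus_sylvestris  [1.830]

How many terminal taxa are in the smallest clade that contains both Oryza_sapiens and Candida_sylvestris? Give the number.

8

The MRCA of Oryza_sapiens and Candida_sylvestris is the node subtending ((Oryza_sapiens,(Meles_maculatus,(Apis_nanus,(Martes_albus,Bombus_montanus)))),((Candida_sylvestris,Ambystoma_arenarius),Streptococcus_sylvestris)).
That clade contains 8 terminal taxa: Ambystoma_arenarius, Apis_nanus, Bombus_montanus, Candida_sylvestris, Martes_albus, Meles_maculatus, Oryza_sapiens, Streptococcus_sylvestris.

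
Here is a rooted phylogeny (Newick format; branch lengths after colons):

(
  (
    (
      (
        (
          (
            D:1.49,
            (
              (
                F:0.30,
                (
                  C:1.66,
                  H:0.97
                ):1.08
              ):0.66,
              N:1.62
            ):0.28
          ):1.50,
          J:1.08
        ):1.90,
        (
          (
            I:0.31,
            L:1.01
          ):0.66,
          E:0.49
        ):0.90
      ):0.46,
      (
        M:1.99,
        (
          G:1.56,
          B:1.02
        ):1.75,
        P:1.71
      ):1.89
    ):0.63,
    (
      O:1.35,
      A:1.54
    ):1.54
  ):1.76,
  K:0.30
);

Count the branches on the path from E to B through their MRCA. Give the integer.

The MRCA of E and B is the node subtending ((((D,((F,(C,H)),N)),J),((I,L),E)),(M,(G,B),P)).
From E up to that node: 3 branches. From B up to the same node: 3 branches. Total: 3 + 3 = 6.

6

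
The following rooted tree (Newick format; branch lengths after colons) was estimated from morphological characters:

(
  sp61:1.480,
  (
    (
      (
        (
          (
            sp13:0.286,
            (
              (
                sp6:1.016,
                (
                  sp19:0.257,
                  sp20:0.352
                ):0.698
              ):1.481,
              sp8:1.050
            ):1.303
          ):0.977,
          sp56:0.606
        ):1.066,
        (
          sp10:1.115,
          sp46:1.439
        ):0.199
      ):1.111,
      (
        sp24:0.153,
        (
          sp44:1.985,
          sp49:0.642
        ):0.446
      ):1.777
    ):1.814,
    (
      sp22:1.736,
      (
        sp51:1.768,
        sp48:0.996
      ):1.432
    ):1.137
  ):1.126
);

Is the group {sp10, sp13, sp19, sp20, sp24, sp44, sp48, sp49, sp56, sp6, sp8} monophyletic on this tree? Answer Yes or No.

The MRCA of the listed taxa subtends (((((sp13,((sp6,(sp19,sp20)),sp8)),sp56),(sp10,sp46)),(sp24,(sp44,sp49))),(sp22,(sp51,sp48))).
That clade also contains sp22, sp46, sp51, which are not in the proposed group, so the group is not monophyletic.

No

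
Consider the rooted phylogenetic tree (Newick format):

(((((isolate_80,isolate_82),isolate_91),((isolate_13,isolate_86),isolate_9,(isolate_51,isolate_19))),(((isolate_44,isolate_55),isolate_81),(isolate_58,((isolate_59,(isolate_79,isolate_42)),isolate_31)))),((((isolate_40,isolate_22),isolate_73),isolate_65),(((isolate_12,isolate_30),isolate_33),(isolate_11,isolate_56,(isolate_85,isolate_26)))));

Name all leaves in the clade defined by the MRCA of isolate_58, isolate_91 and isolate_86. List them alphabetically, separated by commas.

isolate_13, isolate_19, isolate_31, isolate_42, isolate_44, isolate_51, isolate_55, isolate_58, isolate_59, isolate_79, isolate_80, isolate_81, isolate_82, isolate_86, isolate_9, isolate_91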